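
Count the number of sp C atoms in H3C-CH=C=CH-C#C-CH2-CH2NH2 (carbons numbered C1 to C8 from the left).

C1: sp3
C2: sp2
C3: sp ✓
C4: sp2
C5: sp ✓
C6: sp ✓
C7: sp3
C8: sp3
C3, C5, C6 → 3 sp carbons.

3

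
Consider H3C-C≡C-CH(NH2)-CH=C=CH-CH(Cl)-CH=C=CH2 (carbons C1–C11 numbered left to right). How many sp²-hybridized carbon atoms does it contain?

C1: sp3
C2: sp
C3: sp
C4: sp3
C5: sp2 ✓
C6: sp
C7: sp2 ✓
C8: sp3
C9: sp2 ✓
C10: sp
C11: sp2 ✓
C5, C7, C9, C11 → 4 sp2 carbons.

4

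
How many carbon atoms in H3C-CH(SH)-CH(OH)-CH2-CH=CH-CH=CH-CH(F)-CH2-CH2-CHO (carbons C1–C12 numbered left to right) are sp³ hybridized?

7

C1: sp3 ✓
C2: sp3 ✓
C3: sp3 ✓
C4: sp3 ✓
C5: sp2
C6: sp2
C7: sp2
C8: sp2
C9: sp3 ✓
C10: sp3 ✓
C11: sp3 ✓
C12: sp2
C1, C2, C3, C4, C9, C10, C11 → 7 sp3 carbons.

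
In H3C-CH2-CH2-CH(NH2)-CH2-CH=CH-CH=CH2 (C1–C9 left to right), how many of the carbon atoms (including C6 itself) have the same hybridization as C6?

C6 is sp2 (one π bond).
C1: sp3
C2: sp3
C3: sp3
C4: sp3
C5: sp3
C6: sp2 ✓
C7: sp2 ✓
C8: sp2 ✓
C9: sp2 ✓
4 carbons are sp2.

4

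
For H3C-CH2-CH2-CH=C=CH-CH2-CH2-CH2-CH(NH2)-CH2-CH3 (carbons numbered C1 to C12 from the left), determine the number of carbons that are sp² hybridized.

C1: sp3
C2: sp3
C3: sp3
C4: sp2 ✓
C5: sp
C6: sp2 ✓
C7: sp3
C8: sp3
C9: sp3
C10: sp3
C11: sp3
C12: sp3
C4, C6 → 2 sp2 carbons.

2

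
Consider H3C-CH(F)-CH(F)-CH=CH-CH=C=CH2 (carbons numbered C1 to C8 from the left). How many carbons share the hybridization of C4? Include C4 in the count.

4

C4 is sp2 (one π bond).
C1: sp3
C2: sp3
C3: sp3
C4: sp2 ✓
C5: sp2 ✓
C6: sp2 ✓
C7: sp
C8: sp2 ✓
4 carbons are sp2.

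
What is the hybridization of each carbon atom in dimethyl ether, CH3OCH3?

Each carbon atom: 4 σ bonds — 4 electron domains, sp3.

sp^3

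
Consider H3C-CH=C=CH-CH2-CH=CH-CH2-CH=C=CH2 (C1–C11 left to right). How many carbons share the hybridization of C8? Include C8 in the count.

3

C8 is sp3 (only σ bonds).
C1: sp3 ✓
C2: sp2
C3: sp
C4: sp2
C5: sp3 ✓
C6: sp2
C7: sp2
C8: sp3 ✓
C9: sp2
C10: sp
C11: sp2
3 carbons are sp3.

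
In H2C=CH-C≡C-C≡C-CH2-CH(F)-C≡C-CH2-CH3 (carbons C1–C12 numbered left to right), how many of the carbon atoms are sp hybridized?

6

C1: sp2
C2: sp2
C3: sp ✓
C4: sp ✓
C5: sp ✓
C6: sp ✓
C7: sp3
C8: sp3
C9: sp ✓
C10: sp ✓
C11: sp3
C12: sp3
C3, C4, C5, C6, C9, C10 → 6 sp carbons.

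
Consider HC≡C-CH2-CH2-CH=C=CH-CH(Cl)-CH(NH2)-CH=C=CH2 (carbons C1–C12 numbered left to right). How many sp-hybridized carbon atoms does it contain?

C1: sp ✓
C2: sp ✓
C3: sp3
C4: sp3
C5: sp2
C6: sp ✓
C7: sp2
C8: sp3
C9: sp3
C10: sp2
C11: sp ✓
C12: sp2
C1, C2, C6, C11 → 4 sp carbons.

4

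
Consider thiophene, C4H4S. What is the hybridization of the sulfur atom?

Analogous to furan: one S lone pair in the aromatic π system, S is sp2.

sp²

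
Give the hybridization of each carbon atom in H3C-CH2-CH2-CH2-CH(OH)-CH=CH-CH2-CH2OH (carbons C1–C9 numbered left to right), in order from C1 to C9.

C1 carries 4 σ bonds, giving a steric number of 4, so it is sp3.
C2 — 4 σ bonds. Steric number 4, so sp3.
C3: 4 σ bonds; 4 regions of electron density → sp3.
C4: 4 σ bonds — 4 electron domains, sp3.
C5 is sp3: 4 σ bonds, 4 electron-density regions.
C6 has 3 σ bonds, plus one π bond: steric number 3 → sp2.
C7 carries 3 σ bonds, plus one π bond, giving a steric number of 3, so it is sp2.
C8 — 4 σ bonds. Steric number 4, so sp3.
C9: 4 σ bonds; 4 regions of electron density → sp3.

C1 sp3, C2 sp3, C3 sp3, C4 sp3, C5 sp3, C6 sp2, C7 sp2, C8 sp3, C9 sp3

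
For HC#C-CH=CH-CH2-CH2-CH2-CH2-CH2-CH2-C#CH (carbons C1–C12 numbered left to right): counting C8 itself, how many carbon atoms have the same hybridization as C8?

C8 is sp3 (only σ bonds).
C1: sp
C2: sp
C3: sp2
C4: sp2
C5: sp3 ✓
C6: sp3 ✓
C7: sp3 ✓
C8: sp3 ✓
C9: sp3 ✓
C10: sp3 ✓
C11: sp
C12: sp
6 carbons are sp3.

6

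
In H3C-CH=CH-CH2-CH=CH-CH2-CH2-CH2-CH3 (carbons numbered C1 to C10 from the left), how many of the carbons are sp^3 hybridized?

6

C1: sp3 ✓
C2: sp2
C3: sp2
C4: sp3 ✓
C5: sp2
C6: sp2
C7: sp3 ✓
C8: sp3 ✓
C9: sp3 ✓
C10: sp3 ✓
C1, C4, C7, C8, C9, C10 → 6 sp3 carbons.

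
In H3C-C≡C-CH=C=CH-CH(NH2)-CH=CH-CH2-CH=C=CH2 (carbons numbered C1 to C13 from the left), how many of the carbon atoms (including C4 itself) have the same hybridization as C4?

C4 is sp2 (one π bond).
C1: sp3
C2: sp
C3: sp
C4: sp2 ✓
C5: sp
C6: sp2 ✓
C7: sp3
C8: sp2 ✓
C9: sp2 ✓
C10: sp3
C11: sp2 ✓
C12: sp
C13: sp2 ✓
6 carbons are sp2.

6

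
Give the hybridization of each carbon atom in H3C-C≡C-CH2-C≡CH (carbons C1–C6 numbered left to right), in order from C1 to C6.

C1 sp3, C2 sp, C3 sp, C4 sp3, C5 sp, C6 sp

C1 has 4 σ bonds: steric number 4 → sp3.
C2 has 2 σ bonds, plus two π bonds: steric number 2 → sp.
C3 (2 σ bonds, plus two π bonds) has steric number 2: sp.
C4 has 4 σ bonds: steric number 4 → sp3.
C5 has 2 σ bonds, plus two π bonds: steric number 2 → sp.
C6 carries 2 σ bonds, plus two π bonds, giving a steric number of 2, so it is sp.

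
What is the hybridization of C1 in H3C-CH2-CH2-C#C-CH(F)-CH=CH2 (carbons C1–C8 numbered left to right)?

C1 — 4 σ bonds. Steric number 4, so sp3.

sp³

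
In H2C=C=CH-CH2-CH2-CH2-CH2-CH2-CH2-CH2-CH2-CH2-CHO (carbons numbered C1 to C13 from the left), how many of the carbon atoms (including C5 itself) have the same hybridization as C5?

C5 is sp3 (only σ bonds).
C1: sp2
C2: sp
C3: sp2
C4: sp3 ✓
C5: sp3 ✓
C6: sp3 ✓
C7: sp3 ✓
C8: sp3 ✓
C9: sp3 ✓
C10: sp3 ✓
C11: sp3 ✓
C12: sp3 ✓
C13: sp2
9 carbons are sp3.

9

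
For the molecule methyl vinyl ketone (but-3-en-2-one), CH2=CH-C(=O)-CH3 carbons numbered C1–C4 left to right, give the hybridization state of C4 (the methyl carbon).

sp3

C4 (the methyl carbon) has 4 σ bonds: steric number 4 → sp3.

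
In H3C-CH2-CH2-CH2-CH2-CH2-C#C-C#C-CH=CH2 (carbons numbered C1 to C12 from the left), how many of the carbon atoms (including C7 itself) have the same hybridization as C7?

4

C7 is sp (two π bonds).
C1: sp3
C2: sp3
C3: sp3
C4: sp3
C5: sp3
C6: sp3
C7: sp ✓
C8: sp ✓
C9: sp ✓
C10: sp ✓
C11: sp2
C12: sp2
4 carbons are sp.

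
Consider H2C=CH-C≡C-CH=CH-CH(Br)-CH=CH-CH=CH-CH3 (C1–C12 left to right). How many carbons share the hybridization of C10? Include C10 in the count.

C10 is sp2 (one π bond).
C1: sp2 ✓
C2: sp2 ✓
C3: sp
C4: sp
C5: sp2 ✓
C6: sp2 ✓
C7: sp3
C8: sp2 ✓
C9: sp2 ✓
C10: sp2 ✓
C11: sp2 ✓
C12: sp3
8 carbons are sp2.

8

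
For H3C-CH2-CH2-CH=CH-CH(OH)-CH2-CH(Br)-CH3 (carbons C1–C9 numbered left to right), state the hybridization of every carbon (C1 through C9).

C1 — 4 σ bonds. Steric number 4, so sp3.
C2 (4 σ bonds) has steric number 4: sp3.
C3 has 4 σ bonds: steric number 4 → sp3.
C4 (3 σ bonds, plus one π bond) has steric number 3: sp2.
C5: 3 σ bonds, plus one π bond — 3 electron domains, sp2.
C6: 4 σ bonds; 4 regions of electron density → sp3.
C7 is sp3: 4 σ bonds, 4 electron-density regions.
C8 carries 4 σ bonds, giving a steric number of 4, so it is sp3.
C9 is sp3: 4 σ bonds, 4 electron-density regions.

C1 sp3, C2 sp3, C3 sp3, C4 sp2, C5 sp2, C6 sp3, C7 sp3, C8 sp3, C9 sp3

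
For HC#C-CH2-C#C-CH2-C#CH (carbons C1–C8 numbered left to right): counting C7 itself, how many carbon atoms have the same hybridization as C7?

6

C7 is sp (two π bonds).
C1: sp ✓
C2: sp ✓
C3: sp3
C4: sp ✓
C5: sp ✓
C6: sp3
C7: sp ✓
C8: sp ✓
6 carbons are sp.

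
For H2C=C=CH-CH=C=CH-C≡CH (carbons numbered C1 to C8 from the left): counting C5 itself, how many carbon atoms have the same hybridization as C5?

C5 is sp (two π bonds).
C1: sp2
C2: sp ✓
C3: sp2
C4: sp2
C5: sp ✓
C6: sp2
C7: sp ✓
C8: sp ✓
4 carbons are sp.

4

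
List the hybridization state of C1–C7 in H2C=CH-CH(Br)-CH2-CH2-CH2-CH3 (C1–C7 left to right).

C1: 3 σ bonds, plus one π bond — 3 electron domains, sp2.
C2 carries 3 σ bonds, plus one π bond, giving a steric number of 3, so it is sp2.
C3: 4 σ bonds; 4 regions of electron density → sp3.
C4: 4 σ bonds; 4 regions of electron density → sp3.
C5 carries 4 σ bonds, giving a steric number of 4, so it is sp3.
C6: 4 σ bonds; 4 regions of electron density → sp3.
C7: 4 σ bonds; 4 regions of electron density → sp3.

C1 sp2, C2 sp2, C3 sp3, C4 sp3, C5 sp3, C6 sp3, C7 sp3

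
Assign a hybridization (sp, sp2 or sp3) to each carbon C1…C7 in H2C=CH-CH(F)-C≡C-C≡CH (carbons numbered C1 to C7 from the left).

C1 sp2, C2 sp2, C3 sp3, C4 sp, C5 sp, C6 sp, C7 sp

C1 has 3 σ bonds, plus one π bond: steric number 3 → sp2.
C2 is sp2: 3 σ bonds, plus one π bond, 3 electron-density regions.
C3 is sp3: 4 σ bonds, 4 electron-density regions.
C4 carries 2 σ bonds, plus two π bonds, giving a steric number of 2, so it is sp.
C5 carries 2 σ bonds, plus two π bonds, giving a steric number of 2, so it is sp.
C6 has 2 σ bonds, plus two π bonds: steric number 2 → sp.
C7 (2 σ bonds, plus two π bonds) has steric number 2: sp.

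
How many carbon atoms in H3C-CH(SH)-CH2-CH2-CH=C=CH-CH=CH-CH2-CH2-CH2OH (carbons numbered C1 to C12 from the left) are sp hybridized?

1

C1: sp3
C2: sp3
C3: sp3
C4: sp3
C5: sp2
C6: sp ✓
C7: sp2
C8: sp2
C9: sp2
C10: sp3
C11: sp3
C12: sp3
C6 → 1 sp carbon.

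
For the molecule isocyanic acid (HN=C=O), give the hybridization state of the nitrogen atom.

The nitrogen atom — 2 σ bonds and 1 lone pair, plus one π bond. Steric number 3, so sp2.

sp2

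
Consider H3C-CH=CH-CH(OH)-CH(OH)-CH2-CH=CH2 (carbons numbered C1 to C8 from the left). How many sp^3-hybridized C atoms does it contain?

4

C1: sp3 ✓
C2: sp2
C3: sp2
C4: sp3 ✓
C5: sp3 ✓
C6: sp3 ✓
C7: sp2
C8: sp2
C1, C4, C5, C6 → 4 sp3 carbons.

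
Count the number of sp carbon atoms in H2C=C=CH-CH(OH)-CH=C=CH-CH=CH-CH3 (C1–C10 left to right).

2

C1: sp2
C2: sp ✓
C3: sp2
C4: sp3
C5: sp2
C6: sp ✓
C7: sp2
C8: sp2
C9: sp2
C10: sp3
C2, C6 → 2 sp carbons.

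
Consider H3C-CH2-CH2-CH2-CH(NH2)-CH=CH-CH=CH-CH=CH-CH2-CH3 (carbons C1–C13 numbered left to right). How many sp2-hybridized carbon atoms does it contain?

6

C1: sp3
C2: sp3
C3: sp3
C4: sp3
C5: sp3
C6: sp2 ✓
C7: sp2 ✓
C8: sp2 ✓
C9: sp2 ✓
C10: sp2 ✓
C11: sp2 ✓
C12: sp3
C13: sp3
C6, C7, C8, C9, C10, C11 → 6 sp2 carbons.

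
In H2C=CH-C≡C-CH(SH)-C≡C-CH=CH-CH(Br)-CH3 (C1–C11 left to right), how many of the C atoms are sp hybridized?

C1: sp2
C2: sp2
C3: sp ✓
C4: sp ✓
C5: sp3
C6: sp ✓
C7: sp ✓
C8: sp2
C9: sp2
C10: sp3
C11: sp3
C3, C4, C6, C7 → 4 sp carbons.

4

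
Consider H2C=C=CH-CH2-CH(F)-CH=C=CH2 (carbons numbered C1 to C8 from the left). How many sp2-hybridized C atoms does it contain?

4

C1: sp2 ✓
C2: sp
C3: sp2 ✓
C4: sp3
C5: sp3
C6: sp2 ✓
C7: sp
C8: sp2 ✓
C1, C3, C6, C8 → 4 sp2 carbons.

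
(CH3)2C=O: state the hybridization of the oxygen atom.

One σ bond + two lone pairs = steric number 3 → sp2.

sp^2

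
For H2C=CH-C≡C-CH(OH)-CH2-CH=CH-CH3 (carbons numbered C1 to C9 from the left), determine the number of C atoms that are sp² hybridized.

C1: sp2 ✓
C2: sp2 ✓
C3: sp
C4: sp
C5: sp3
C6: sp3
C7: sp2 ✓
C8: sp2 ✓
C9: sp3
C1, C2, C7, C8 → 4 sp2 carbons.

4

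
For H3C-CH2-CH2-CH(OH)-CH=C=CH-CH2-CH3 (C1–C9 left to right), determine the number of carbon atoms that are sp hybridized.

1

C1: sp3
C2: sp3
C3: sp3
C4: sp3
C5: sp2
C6: sp ✓
C7: sp2
C8: sp3
C9: sp3
C6 → 1 sp carbon.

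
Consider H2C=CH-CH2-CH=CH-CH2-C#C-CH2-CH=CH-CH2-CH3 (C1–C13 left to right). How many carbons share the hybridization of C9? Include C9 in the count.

C9 is sp3 (only σ bonds).
C1: sp2
C2: sp2
C3: sp3 ✓
C4: sp2
C5: sp2
C6: sp3 ✓
C7: sp
C8: sp
C9: sp3 ✓
C10: sp2
C11: sp2
C12: sp3 ✓
C13: sp3 ✓
5 carbons are sp3.

5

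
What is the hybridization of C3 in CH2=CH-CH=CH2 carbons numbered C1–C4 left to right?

sp2

C3 — 3 σ bonds, plus one π bond. Steric number 3, so sp2.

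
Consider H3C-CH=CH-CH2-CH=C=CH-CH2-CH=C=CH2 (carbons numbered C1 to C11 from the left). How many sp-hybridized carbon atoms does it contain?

C1: sp3
C2: sp2
C3: sp2
C4: sp3
C5: sp2
C6: sp ✓
C7: sp2
C8: sp3
C9: sp2
C10: sp ✓
C11: sp2
C6, C10 → 2 sp carbons.

2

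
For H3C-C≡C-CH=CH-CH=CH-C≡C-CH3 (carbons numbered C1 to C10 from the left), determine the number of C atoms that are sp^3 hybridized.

C1: sp3 ✓
C2: sp
C3: sp
C4: sp2
C5: sp2
C6: sp2
C7: sp2
C8: sp
C9: sp
C10: sp3 ✓
C1, C10 → 2 sp3 carbons.

2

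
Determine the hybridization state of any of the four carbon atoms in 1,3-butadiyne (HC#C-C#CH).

Every carbon is part of a C≡C triple bond: two σ regions → sp.

sp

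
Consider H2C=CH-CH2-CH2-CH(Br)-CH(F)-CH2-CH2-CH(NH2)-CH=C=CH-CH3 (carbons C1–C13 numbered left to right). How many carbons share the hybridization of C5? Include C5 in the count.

C5 is sp3 (only σ bonds).
C1: sp2
C2: sp2
C3: sp3 ✓
C4: sp3 ✓
C5: sp3 ✓
C6: sp3 ✓
C7: sp3 ✓
C8: sp3 ✓
C9: sp3 ✓
C10: sp2
C11: sp
C12: sp2
C13: sp3 ✓
8 carbons are sp3.

8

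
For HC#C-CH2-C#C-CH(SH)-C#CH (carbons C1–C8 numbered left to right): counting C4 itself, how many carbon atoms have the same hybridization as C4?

C4 is sp (two π bonds).
C1: sp ✓
C2: sp ✓
C3: sp3
C4: sp ✓
C5: sp ✓
C6: sp3
C7: sp ✓
C8: sp ✓
6 carbons are sp.

6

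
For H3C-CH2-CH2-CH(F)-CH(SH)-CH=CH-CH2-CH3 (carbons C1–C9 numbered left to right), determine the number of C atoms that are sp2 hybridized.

2

C1: sp3
C2: sp3
C3: sp3
C4: sp3
C5: sp3
C6: sp2 ✓
C7: sp2 ✓
C8: sp3
C9: sp3
C6, C7 → 2 sp2 carbons.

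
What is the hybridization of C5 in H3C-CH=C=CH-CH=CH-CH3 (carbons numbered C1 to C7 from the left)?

C5: 3 σ bonds, plus one π bond; 3 regions of electron density → sp2.

sp2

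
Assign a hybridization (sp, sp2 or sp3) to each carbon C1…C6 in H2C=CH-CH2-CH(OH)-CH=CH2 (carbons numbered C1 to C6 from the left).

C1 sp2, C2 sp2, C3 sp3, C4 sp3, C5 sp2, C6 sp2

C1 has 3 σ bonds, plus one π bond: steric number 3 → sp2.
C2: 3 σ bonds, plus one π bond; 3 regions of electron density → sp2.
C3 — 4 σ bonds. Steric number 4, so sp3.
C4 is sp3: 4 σ bonds, 4 electron-density regions.
C5: 3 σ bonds, plus one π bond — 3 electron domains, sp2.
C6: 3 σ bonds, plus one π bond; 3 regions of electron density → sp2.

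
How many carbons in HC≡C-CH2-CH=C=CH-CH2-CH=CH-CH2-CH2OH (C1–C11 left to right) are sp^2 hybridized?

4

C1: sp
C2: sp
C3: sp3
C4: sp2 ✓
C5: sp
C6: sp2 ✓
C7: sp3
C8: sp2 ✓
C9: sp2 ✓
C10: sp3
C11: sp3
C4, C6, C8, C9 → 4 sp2 carbons.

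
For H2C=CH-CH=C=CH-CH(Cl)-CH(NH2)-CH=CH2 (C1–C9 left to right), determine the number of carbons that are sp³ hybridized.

2

C1: sp2
C2: sp2
C3: sp2
C4: sp
C5: sp2
C6: sp3 ✓
C7: sp3 ✓
C8: sp2
C9: sp2
C6, C7 → 2 sp3 carbons.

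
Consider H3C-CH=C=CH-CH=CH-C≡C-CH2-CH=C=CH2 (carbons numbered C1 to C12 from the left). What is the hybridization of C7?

sp

C7 has 2 σ bonds, plus two π bonds: steric number 2 → sp.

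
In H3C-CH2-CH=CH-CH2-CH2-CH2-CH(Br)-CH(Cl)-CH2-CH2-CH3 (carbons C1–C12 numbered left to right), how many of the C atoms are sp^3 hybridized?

C1: sp3 ✓
C2: sp3 ✓
C3: sp2
C4: sp2
C5: sp3 ✓
C6: sp3 ✓
C7: sp3 ✓
C8: sp3 ✓
C9: sp3 ✓
C10: sp3 ✓
C11: sp3 ✓
C12: sp3 ✓
C1, C2, C5, C6, C7, C8, C9, C10, C11, C12 → 10 sp3 carbons.

10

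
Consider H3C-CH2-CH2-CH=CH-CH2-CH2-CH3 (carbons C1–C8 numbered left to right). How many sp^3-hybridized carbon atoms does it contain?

6

C1: sp3 ✓
C2: sp3 ✓
C3: sp3 ✓
C4: sp2
C5: sp2
C6: sp3 ✓
C7: sp3 ✓
C8: sp3 ✓
C1, C2, C3, C6, C7, C8 → 6 sp3 carbons.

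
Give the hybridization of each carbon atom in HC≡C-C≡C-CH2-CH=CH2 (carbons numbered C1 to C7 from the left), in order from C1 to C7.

C1 — 2 σ bonds, plus two π bonds. Steric number 2, so sp.
C2 carries 2 σ bonds, plus two π bonds, giving a steric number of 2, so it is sp.
C3: 2 σ bonds, plus two π bonds — 2 electron domains, sp.
C4 — 2 σ bonds, plus two π bonds. Steric number 2, so sp.
C5: 4 σ bonds — 4 electron domains, sp3.
C6: 3 σ bonds, plus one π bond; 3 regions of electron density → sp2.
C7 has 3 σ bonds, plus one π bond: steric number 3 → sp2.

C1 sp, C2 sp, C3 sp, C4 sp, C5 sp3, C6 sp2, C7 sp2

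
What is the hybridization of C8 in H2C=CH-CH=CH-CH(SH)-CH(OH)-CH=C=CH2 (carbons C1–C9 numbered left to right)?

sp

C8 (2 σ bonds, plus two π bonds) has steric number 2: sp.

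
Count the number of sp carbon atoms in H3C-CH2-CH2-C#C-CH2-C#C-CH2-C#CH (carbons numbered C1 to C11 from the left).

6

C1: sp3
C2: sp3
C3: sp3
C4: sp ✓
C5: sp ✓
C6: sp3
C7: sp ✓
C8: sp ✓
C9: sp3
C10: sp ✓
C11: sp ✓
C4, C5, C7, C8, C10, C11 → 6 sp carbons.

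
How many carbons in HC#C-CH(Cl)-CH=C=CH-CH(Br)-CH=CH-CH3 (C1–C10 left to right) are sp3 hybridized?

3

C1: sp
C2: sp
C3: sp3 ✓
C4: sp2
C5: sp
C6: sp2
C7: sp3 ✓
C8: sp2
C9: sp2
C10: sp3 ✓
C3, C7, C10 → 3 sp3 carbons.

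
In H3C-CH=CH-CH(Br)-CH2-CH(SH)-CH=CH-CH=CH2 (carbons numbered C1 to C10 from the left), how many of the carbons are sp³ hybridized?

4

C1: sp3 ✓
C2: sp2
C3: sp2
C4: sp3 ✓
C5: sp3 ✓
C6: sp3 ✓
C7: sp2
C8: sp2
C9: sp2
C10: sp2
C1, C4, C5, C6 → 4 sp3 carbons.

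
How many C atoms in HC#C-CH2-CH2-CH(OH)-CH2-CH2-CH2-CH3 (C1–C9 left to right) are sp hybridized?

C1: sp ✓
C2: sp ✓
C3: sp3
C4: sp3
C5: sp3
C6: sp3
C7: sp3
C8: sp3
C9: sp3
C1, C2 → 2 sp carbons.

2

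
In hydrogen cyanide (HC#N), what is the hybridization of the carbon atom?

The carbon atom: 2 σ bonds, plus two π bonds — 2 electron domains, sp.

sp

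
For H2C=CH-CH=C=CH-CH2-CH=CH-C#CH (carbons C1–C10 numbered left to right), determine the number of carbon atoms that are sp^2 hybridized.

C1: sp2 ✓
C2: sp2 ✓
C3: sp2 ✓
C4: sp
C5: sp2 ✓
C6: sp3
C7: sp2 ✓
C8: sp2 ✓
C9: sp
C10: sp
C1, C2, C3, C5, C7, C8 → 6 sp2 carbons.

6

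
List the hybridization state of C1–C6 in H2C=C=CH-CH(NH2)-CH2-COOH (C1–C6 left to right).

C1 carries 3 σ bonds, plus one π bond, giving a steric number of 3, so it is sp2.
C2: 2 σ bonds, plus two π bonds — 2 electron domains, sp.
C3 has 3 σ bonds, plus one π bond: steric number 3 → sp2.
C4 (4 σ bonds) has steric number 4: sp3.
C5: 4 σ bonds; 4 regions of electron density → sp3.
C6 carries 3 σ bonds, plus one π bond, giving a steric number of 3, so it is sp2.

C1 sp2, C2 sp, C3 sp2, C4 sp3, C5 sp3, C6 sp2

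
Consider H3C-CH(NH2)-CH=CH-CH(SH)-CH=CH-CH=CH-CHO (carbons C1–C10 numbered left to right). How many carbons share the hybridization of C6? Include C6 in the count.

7

C6 is sp2 (one π bond).
C1: sp3
C2: sp3
C3: sp2 ✓
C4: sp2 ✓
C5: sp3
C6: sp2 ✓
C7: sp2 ✓
C8: sp2 ✓
C9: sp2 ✓
C10: sp2 ✓
7 carbons are sp2.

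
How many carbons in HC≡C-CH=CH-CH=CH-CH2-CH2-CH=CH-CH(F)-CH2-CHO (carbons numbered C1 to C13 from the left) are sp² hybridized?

7

C1: sp
C2: sp
C3: sp2 ✓
C4: sp2 ✓
C5: sp2 ✓
C6: sp2 ✓
C7: sp3
C8: sp3
C9: sp2 ✓
C10: sp2 ✓
C11: sp3
C12: sp3
C13: sp2 ✓
C3, C4, C5, C6, C9, C10, C13 → 7 sp2 carbons.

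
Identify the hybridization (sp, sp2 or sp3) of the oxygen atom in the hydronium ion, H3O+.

sp^3

Three σ bonds + one lone pair = steric number 4 → sp3.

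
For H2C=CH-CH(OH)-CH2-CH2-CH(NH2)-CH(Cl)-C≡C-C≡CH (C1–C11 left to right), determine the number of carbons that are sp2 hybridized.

2

C1: sp2 ✓
C2: sp2 ✓
C3: sp3
C4: sp3
C5: sp3
C6: sp3
C7: sp3
C8: sp
C9: sp
C10: sp
C11: sp
C1, C2 → 2 sp2 carbons.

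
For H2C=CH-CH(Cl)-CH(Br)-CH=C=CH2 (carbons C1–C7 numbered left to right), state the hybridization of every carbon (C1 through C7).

C1 — 3 σ bonds, plus one π bond. Steric number 3, so sp2.
C2: 3 σ bonds, plus one π bond; 3 regions of electron density → sp2.
C3 is sp3: 4 σ bonds, 4 electron-density regions.
C4 has 4 σ bonds: steric number 4 → sp3.
C5 is sp2: 3 σ bonds, plus one π bond, 3 electron-density regions.
C6 is sp: 2 σ bonds, plus two π bonds, 2 electron-density regions.
C7 has 3 σ bonds, plus one π bond: steric number 3 → sp2.

C1 sp2, C2 sp2, C3 sp3, C4 sp3, C5 sp2, C6 sp, C7 sp2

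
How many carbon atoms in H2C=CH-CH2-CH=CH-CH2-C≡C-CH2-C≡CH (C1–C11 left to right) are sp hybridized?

C1: sp2
C2: sp2
C3: sp3
C4: sp2
C5: sp2
C6: sp3
C7: sp ✓
C8: sp ✓
C9: sp3
C10: sp ✓
C11: sp ✓
C7, C8, C10, C11 → 4 sp carbons.

4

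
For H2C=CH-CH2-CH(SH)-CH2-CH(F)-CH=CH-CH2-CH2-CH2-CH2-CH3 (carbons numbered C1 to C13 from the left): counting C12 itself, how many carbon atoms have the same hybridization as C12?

C12 is sp3 (only σ bonds).
C1: sp2
C2: sp2
C3: sp3 ✓
C4: sp3 ✓
C5: sp3 ✓
C6: sp3 ✓
C7: sp2
C8: sp2
C9: sp3 ✓
C10: sp3 ✓
C11: sp3 ✓
C12: sp3 ✓
C13: sp3 ✓
9 carbons are sp3.

9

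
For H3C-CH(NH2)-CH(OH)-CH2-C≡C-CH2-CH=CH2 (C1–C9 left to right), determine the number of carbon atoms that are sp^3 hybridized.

C1: sp3 ✓
C2: sp3 ✓
C3: sp3 ✓
C4: sp3 ✓
C5: sp
C6: sp
C7: sp3 ✓
C8: sp2
C9: sp2
C1, C2, C3, C4, C7 → 5 sp3 carbons.

5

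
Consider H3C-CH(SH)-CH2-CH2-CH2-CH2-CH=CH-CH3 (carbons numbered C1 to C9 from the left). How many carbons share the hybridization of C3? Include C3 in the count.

7

C3 is sp3 (only σ bonds).
C1: sp3 ✓
C2: sp3 ✓
C3: sp3 ✓
C4: sp3 ✓
C5: sp3 ✓
C6: sp3 ✓
C7: sp2
C8: sp2
C9: sp3 ✓
7 carbons are sp3.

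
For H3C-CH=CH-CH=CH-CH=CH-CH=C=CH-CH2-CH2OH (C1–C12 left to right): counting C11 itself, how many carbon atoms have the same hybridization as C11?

3

C11 is sp3 (only σ bonds).
C1: sp3 ✓
C2: sp2
C3: sp2
C4: sp2
C5: sp2
C6: sp2
C7: sp2
C8: sp2
C9: sp
C10: sp2
C11: sp3 ✓
C12: sp3 ✓
3 carbons are sp3.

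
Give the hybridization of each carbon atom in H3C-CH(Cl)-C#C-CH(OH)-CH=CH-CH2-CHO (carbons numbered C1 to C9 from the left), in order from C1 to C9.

C1 sp3, C2 sp3, C3 sp, C4 sp, C5 sp3, C6 sp2, C7 sp2, C8 sp3, C9 sp2

C1 (4 σ bonds) has steric number 4: sp3.
C2: 4 σ bonds; 4 regions of electron density → sp3.
C3 (2 σ bonds, plus two π bonds) has steric number 2: sp.
C4 has 2 σ bonds, plus two π bonds: steric number 2 → sp.
C5 has 4 σ bonds: steric number 4 → sp3.
C6 — 3 σ bonds, plus one π bond. Steric number 3, so sp2.
C7 is sp2: 3 σ bonds, plus one π bond, 3 electron-density regions.
C8 has 4 σ bonds: steric number 4 → sp3.
C9 carries 3 σ bonds, plus one π bond, giving a steric number of 3, so it is sp2.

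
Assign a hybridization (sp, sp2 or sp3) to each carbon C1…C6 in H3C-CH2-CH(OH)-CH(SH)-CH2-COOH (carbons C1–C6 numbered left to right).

C1 carries 4 σ bonds, giving a steric number of 4, so it is sp3.
C2 is sp3: 4 σ bonds, 4 electron-density regions.
C3 carries 4 σ bonds, giving a steric number of 4, so it is sp3.
C4: 4 σ bonds; 4 regions of electron density → sp3.
C5 has 4 σ bonds: steric number 4 → sp3.
C6 is sp2: 3 σ bonds, plus one π bond, 3 electron-density regions.

C1 sp3, C2 sp3, C3 sp3, C4 sp3, C5 sp3, C6 sp2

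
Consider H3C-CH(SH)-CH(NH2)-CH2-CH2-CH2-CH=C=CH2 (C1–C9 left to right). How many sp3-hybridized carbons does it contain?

6

C1: sp3 ✓
C2: sp3 ✓
C3: sp3 ✓
C4: sp3 ✓
C5: sp3 ✓
C6: sp3 ✓
C7: sp2
C8: sp
C9: sp2
C1, C2, C3, C4, C5, C6 → 6 sp3 carbons.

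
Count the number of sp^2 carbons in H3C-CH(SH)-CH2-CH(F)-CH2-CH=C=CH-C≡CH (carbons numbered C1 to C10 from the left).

2

C1: sp3
C2: sp3
C3: sp3
C4: sp3
C5: sp3
C6: sp2 ✓
C7: sp
C8: sp2 ✓
C9: sp
C10: sp
C6, C8 → 2 sp2 carbons.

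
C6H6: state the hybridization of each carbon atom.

Every ring carbon has three σ bonds and contributes one p electron to the aromatic π system.

sp^2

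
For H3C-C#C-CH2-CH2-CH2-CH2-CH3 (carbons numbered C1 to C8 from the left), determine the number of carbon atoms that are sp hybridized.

2

C1: sp3
C2: sp ✓
C3: sp ✓
C4: sp3
C5: sp3
C6: sp3
C7: sp3
C8: sp3
C2, C3 → 2 sp carbons.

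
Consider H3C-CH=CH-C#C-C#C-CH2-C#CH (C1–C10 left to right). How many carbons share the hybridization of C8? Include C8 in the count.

C8 is sp3 (only σ bonds).
C1: sp3 ✓
C2: sp2
C3: sp2
C4: sp
C5: sp
C6: sp
C7: sp
C8: sp3 ✓
C9: sp
C10: sp
2 carbons are sp3.

2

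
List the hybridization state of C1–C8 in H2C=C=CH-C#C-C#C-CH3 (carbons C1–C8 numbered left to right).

C1 sp2, C2 sp, C3 sp2, C4 sp, C5 sp, C6 sp, C7 sp, C8 sp3

C1 has 3 σ bonds, plus one π bond: steric number 3 → sp2.
C2 (2 σ bonds, plus two π bonds) has steric number 2: sp.
C3 (3 σ bonds, plus one π bond) has steric number 3: sp2.
C4 (2 σ bonds, plus two π bonds) has steric number 2: sp.
C5 carries 2 σ bonds, plus two π bonds, giving a steric number of 2, so it is sp.
C6 carries 2 σ bonds, plus two π bonds, giving a steric number of 2, so it is sp.
C7: 2 σ bonds, plus two π bonds — 2 electron domains, sp.
C8 — 4 σ bonds. Steric number 4, so sp3.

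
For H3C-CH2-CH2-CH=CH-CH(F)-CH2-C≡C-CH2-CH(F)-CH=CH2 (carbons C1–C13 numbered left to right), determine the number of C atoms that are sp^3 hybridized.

C1: sp3 ✓
C2: sp3 ✓
C3: sp3 ✓
C4: sp2
C5: sp2
C6: sp3 ✓
C7: sp3 ✓
C8: sp
C9: sp
C10: sp3 ✓
C11: sp3 ✓
C12: sp2
C13: sp2
C1, C2, C3, C6, C7, C10, C11 → 7 sp3 carbons.

7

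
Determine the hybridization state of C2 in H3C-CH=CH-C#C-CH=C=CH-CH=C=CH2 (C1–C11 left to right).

C2 is sp2: 3 σ bonds, plus one π bond, 3 electron-density regions.

sp2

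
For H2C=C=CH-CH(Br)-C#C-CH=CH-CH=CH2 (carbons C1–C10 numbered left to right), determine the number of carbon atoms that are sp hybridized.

3

C1: sp2
C2: sp ✓
C3: sp2
C4: sp3
C5: sp ✓
C6: sp ✓
C7: sp2
C8: sp2
C9: sp2
C10: sp2
C2, C5, C6 → 3 sp carbons.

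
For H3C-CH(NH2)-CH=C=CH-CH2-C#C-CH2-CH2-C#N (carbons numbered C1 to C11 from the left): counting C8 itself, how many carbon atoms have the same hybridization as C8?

4

C8 is sp (two π bonds).
C1: sp3
C2: sp3
C3: sp2
C4: sp ✓
C5: sp2
C6: sp3
C7: sp ✓
C8: sp ✓
C9: sp3
C10: sp3
C11: sp ✓
4 carbons are sp.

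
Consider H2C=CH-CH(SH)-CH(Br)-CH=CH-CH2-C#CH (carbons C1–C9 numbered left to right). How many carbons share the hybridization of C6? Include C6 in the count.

C6 is sp2 (one π bond).
C1: sp2 ✓
C2: sp2 ✓
C3: sp3
C4: sp3
C5: sp2 ✓
C6: sp2 ✓
C7: sp3
C8: sp
C9: sp
4 carbons are sp2.

4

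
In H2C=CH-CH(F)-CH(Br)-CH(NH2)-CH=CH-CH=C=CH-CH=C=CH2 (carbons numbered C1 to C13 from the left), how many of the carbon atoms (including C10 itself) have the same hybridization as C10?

C10 is sp2 (one π bond).
C1: sp2 ✓
C2: sp2 ✓
C3: sp3
C4: sp3
C5: sp3
C6: sp2 ✓
C7: sp2 ✓
C8: sp2 ✓
C9: sp
C10: sp2 ✓
C11: sp2 ✓
C12: sp
C13: sp2 ✓
8 carbons are sp2.

8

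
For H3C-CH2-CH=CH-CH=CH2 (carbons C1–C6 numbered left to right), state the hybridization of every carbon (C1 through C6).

C1 sp3, C2 sp3, C3 sp2, C4 sp2, C5 sp2, C6 sp2

C1 carries 4 σ bonds, giving a steric number of 4, so it is sp3.
C2: 4 σ bonds; 4 regions of electron density → sp3.
C3 carries 3 σ bonds, plus one π bond, giving a steric number of 3, so it is sp2.
C4 has 3 σ bonds, plus one π bond: steric number 3 → sp2.
C5 has 3 σ bonds, plus one π bond: steric number 3 → sp2.
C6 has 3 σ bonds, plus one π bond: steric number 3 → sp2.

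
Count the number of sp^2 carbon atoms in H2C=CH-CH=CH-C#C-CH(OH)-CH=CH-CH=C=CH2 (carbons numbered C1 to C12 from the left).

8

C1: sp2 ✓
C2: sp2 ✓
C3: sp2 ✓
C4: sp2 ✓
C5: sp
C6: sp
C7: sp3
C8: sp2 ✓
C9: sp2 ✓
C10: sp2 ✓
C11: sp
C12: sp2 ✓
C1, C2, C3, C4, C8, C9, C10, C12 → 8 sp2 carbons.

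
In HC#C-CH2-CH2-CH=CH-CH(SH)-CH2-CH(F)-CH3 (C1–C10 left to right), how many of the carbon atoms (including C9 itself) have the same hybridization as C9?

C9 is sp3 (only σ bonds).
C1: sp
C2: sp
C3: sp3 ✓
C4: sp3 ✓
C5: sp2
C6: sp2
C7: sp3 ✓
C8: sp3 ✓
C9: sp3 ✓
C10: sp3 ✓
6 carbons are sp3.

6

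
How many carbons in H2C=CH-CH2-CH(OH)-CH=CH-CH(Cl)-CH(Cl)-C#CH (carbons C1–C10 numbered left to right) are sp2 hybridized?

4

C1: sp2 ✓
C2: sp2 ✓
C3: sp3
C4: sp3
C5: sp2 ✓
C6: sp2 ✓
C7: sp3
C8: sp3
C9: sp
C10: sp
C1, C2, C5, C6 → 4 sp2 carbons.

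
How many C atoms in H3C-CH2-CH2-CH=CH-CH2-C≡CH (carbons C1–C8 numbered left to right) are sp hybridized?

2

C1: sp3
C2: sp3
C3: sp3
C4: sp2
C5: sp2
C6: sp3
C7: sp ✓
C8: sp ✓
C7, C8 → 2 sp carbons.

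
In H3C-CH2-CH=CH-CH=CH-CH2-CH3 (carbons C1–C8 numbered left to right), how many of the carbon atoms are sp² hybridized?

4

C1: sp3
C2: sp3
C3: sp2 ✓
C4: sp2 ✓
C5: sp2 ✓
C6: sp2 ✓
C7: sp3
C8: sp3
C3, C4, C5, C6 → 4 sp2 carbons.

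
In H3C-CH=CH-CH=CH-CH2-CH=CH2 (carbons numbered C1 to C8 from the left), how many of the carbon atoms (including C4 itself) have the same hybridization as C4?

C4 is sp2 (one π bond).
C1: sp3
C2: sp2 ✓
C3: sp2 ✓
C4: sp2 ✓
C5: sp2 ✓
C6: sp3
C7: sp2 ✓
C8: sp2 ✓
6 carbons are sp2.

6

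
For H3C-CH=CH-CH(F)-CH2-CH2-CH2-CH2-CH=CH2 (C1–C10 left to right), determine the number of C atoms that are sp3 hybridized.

6

C1: sp3 ✓
C2: sp2
C3: sp2
C4: sp3 ✓
C5: sp3 ✓
C6: sp3 ✓
C7: sp3 ✓
C8: sp3 ✓
C9: sp2
C10: sp2
C1, C4, C5, C6, C7, C8 → 6 sp3 carbons.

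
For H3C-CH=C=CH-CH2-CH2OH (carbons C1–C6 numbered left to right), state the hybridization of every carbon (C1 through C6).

C1 is sp3: 4 σ bonds, 4 electron-density regions.
C2: 3 σ bonds, plus one π bond — 3 electron domains, sp2.
C3: 2 σ bonds, plus two π bonds — 2 electron domains, sp.
C4 carries 3 σ bonds, plus one π bond, giving a steric number of 3, so it is sp2.
C5 (4 σ bonds) has steric number 4: sp3.
C6: 4 σ bonds — 4 electron domains, sp3.

C1 sp3, C2 sp2, C3 sp, C4 sp2, C5 sp3, C6 sp3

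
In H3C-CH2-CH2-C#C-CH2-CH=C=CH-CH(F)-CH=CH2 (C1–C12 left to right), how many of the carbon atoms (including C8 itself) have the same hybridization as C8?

3

C8 is sp (two π bonds).
C1: sp3
C2: sp3
C3: sp3
C4: sp ✓
C5: sp ✓
C6: sp3
C7: sp2
C8: sp ✓
C9: sp2
C10: sp3
C11: sp2
C12: sp2
3 carbons are sp.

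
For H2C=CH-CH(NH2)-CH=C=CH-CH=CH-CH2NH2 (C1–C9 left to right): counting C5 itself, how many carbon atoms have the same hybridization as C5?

1

C5 is sp (two π bonds).
C1: sp2
C2: sp2
C3: sp3
C4: sp2
C5: sp ✓
C6: sp2
C7: sp2
C8: sp2
C9: sp3
1 carbon is sp.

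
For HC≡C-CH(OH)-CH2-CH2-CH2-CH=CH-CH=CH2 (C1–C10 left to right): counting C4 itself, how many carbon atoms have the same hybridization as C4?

C4 is sp3 (only σ bonds).
C1: sp
C2: sp
C3: sp3 ✓
C4: sp3 ✓
C5: sp3 ✓
C6: sp3 ✓
C7: sp2
C8: sp2
C9: sp2
C10: sp2
4 carbons are sp3.

4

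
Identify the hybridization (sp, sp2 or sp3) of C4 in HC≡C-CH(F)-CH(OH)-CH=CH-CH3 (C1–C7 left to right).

sp^3

C4: 4 σ bonds; 4 regions of electron density → sp3.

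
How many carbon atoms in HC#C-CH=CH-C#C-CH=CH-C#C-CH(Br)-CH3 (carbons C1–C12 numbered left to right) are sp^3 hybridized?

C1: sp
C2: sp
C3: sp2
C4: sp2
C5: sp
C6: sp
C7: sp2
C8: sp2
C9: sp
C10: sp
C11: sp3 ✓
C12: sp3 ✓
C11, C12 → 2 sp3 carbons.

2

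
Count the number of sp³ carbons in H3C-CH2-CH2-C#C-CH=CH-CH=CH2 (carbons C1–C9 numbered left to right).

C1: sp3 ✓
C2: sp3 ✓
C3: sp3 ✓
C4: sp
C5: sp
C6: sp2
C7: sp2
C8: sp2
C9: sp2
C1, C2, C3 → 3 sp3 carbons.

3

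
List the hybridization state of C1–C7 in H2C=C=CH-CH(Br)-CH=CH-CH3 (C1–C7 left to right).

C1 sp2, C2 sp, C3 sp2, C4 sp3, C5 sp2, C6 sp2, C7 sp3

C1 is sp2: 3 σ bonds, plus one π bond, 3 electron-density regions.
C2 carries 2 σ bonds, plus two π bonds, giving a steric number of 2, so it is sp.
C3: 3 σ bonds, plus one π bond — 3 electron domains, sp2.
C4: 4 σ bonds; 4 regions of electron density → sp3.
C5 — 3 σ bonds, plus one π bond. Steric number 3, so sp2.
C6 is sp2: 3 σ bonds, plus one π bond, 3 electron-density regions.
C7 carries 4 σ bonds, giving a steric number of 4, so it is sp3.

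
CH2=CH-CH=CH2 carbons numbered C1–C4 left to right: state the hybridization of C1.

sp^2

C1 carries 3 σ bonds, plus one π bond, giving a steric number of 3, so it is sp2.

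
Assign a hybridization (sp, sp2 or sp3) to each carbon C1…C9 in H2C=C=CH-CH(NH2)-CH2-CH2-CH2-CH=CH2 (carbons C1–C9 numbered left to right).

C1 sp2, C2 sp, C3 sp2, C4 sp3, C5 sp3, C6 sp3, C7 sp3, C8 sp2, C9 sp2

C1 carries 3 σ bonds, plus one π bond, giving a steric number of 3, so it is sp2.
C2 — 2 σ bonds, plus two π bonds. Steric number 2, so sp.
C3 — 3 σ bonds, plus one π bond. Steric number 3, so sp2.
C4 has 4 σ bonds: steric number 4 → sp3.
C5 — 4 σ bonds. Steric number 4, so sp3.
C6 is sp3: 4 σ bonds, 4 electron-density regions.
C7 carries 4 σ bonds, giving a steric number of 4, so it is sp3.
C8 has 3 σ bonds, plus one π bond: steric number 3 → sp2.
C9 (3 σ bonds, plus one π bond) has steric number 3: sp2.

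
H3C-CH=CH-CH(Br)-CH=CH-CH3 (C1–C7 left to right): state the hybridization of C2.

C2 is sp2: 3 σ bonds, plus one π bond, 3 electron-density regions.

sp²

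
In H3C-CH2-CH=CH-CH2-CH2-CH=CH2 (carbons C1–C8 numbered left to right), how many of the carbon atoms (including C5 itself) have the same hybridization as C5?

4

C5 is sp3 (only σ bonds).
C1: sp3 ✓
C2: sp3 ✓
C3: sp2
C4: sp2
C5: sp3 ✓
C6: sp3 ✓
C7: sp2
C8: sp2
4 carbons are sp3.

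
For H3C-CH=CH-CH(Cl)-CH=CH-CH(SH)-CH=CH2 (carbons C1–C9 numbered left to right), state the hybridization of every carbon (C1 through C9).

C1 sp3, C2 sp2, C3 sp2, C4 sp3, C5 sp2, C6 sp2, C7 sp3, C8 sp2, C9 sp2

C1 is sp3: 4 σ bonds, 4 electron-density regions.
C2 has 3 σ bonds, plus one π bond: steric number 3 → sp2.
C3 is sp2: 3 σ bonds, plus one π bond, 3 electron-density regions.
C4 carries 4 σ bonds, giving a steric number of 4, so it is sp3.
C5 carries 3 σ bonds, plus one π bond, giving a steric number of 3, so it is sp2.
C6: 3 σ bonds, plus one π bond; 3 regions of electron density → sp2.
C7 — 4 σ bonds. Steric number 4, so sp3.
C8 — 3 σ bonds, plus one π bond. Steric number 3, so sp2.
C9: 3 σ bonds, plus one π bond; 3 regions of electron density → sp2.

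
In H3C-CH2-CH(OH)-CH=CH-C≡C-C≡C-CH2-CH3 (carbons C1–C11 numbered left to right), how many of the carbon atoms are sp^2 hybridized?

C1: sp3
C2: sp3
C3: sp3
C4: sp2 ✓
C5: sp2 ✓
C6: sp
C7: sp
C8: sp
C9: sp
C10: sp3
C11: sp3
C4, C5 → 2 sp2 carbons.

2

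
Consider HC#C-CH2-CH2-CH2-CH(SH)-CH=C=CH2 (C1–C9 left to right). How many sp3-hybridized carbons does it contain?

C1: sp
C2: sp
C3: sp3 ✓
C4: sp3 ✓
C5: sp3 ✓
C6: sp3 ✓
C7: sp2
C8: sp
C9: sp2
C3, C4, C5, C6 → 4 sp3 carbons.

4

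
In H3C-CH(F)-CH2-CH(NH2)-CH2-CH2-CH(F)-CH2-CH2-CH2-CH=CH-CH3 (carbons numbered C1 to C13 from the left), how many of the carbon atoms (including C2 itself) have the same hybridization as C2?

11

C2 is sp3 (only σ bonds).
C1: sp3 ✓
C2: sp3 ✓
C3: sp3 ✓
C4: sp3 ✓
C5: sp3 ✓
C6: sp3 ✓
C7: sp3 ✓
C8: sp3 ✓
C9: sp3 ✓
C10: sp3 ✓
C11: sp2
C12: sp2
C13: sp3 ✓
11 carbons are sp3.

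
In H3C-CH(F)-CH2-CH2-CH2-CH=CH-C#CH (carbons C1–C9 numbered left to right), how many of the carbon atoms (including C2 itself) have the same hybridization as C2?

C2 is sp3 (only σ bonds).
C1: sp3 ✓
C2: sp3 ✓
C3: sp3 ✓
C4: sp3 ✓
C5: sp3 ✓
C6: sp2
C7: sp2
C8: sp
C9: sp
5 carbons are sp3.

5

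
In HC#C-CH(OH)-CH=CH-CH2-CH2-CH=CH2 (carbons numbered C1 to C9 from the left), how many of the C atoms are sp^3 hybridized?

C1: sp
C2: sp
C3: sp3 ✓
C4: sp2
C5: sp2
C6: sp3 ✓
C7: sp3 ✓
C8: sp2
C9: sp2
C3, C6, C7 → 3 sp3 carbons.

3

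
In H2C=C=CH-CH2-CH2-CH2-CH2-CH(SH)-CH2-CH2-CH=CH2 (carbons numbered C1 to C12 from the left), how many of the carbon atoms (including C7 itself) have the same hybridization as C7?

7

C7 is sp3 (only σ bonds).
C1: sp2
C2: sp
C3: sp2
C4: sp3 ✓
C5: sp3 ✓
C6: sp3 ✓
C7: sp3 ✓
C8: sp3 ✓
C9: sp3 ✓
C10: sp3 ✓
C11: sp2
C12: sp2
7 carbons are sp3.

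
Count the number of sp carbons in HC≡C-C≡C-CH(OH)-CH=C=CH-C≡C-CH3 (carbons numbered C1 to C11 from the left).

7

C1: sp ✓
C2: sp ✓
C3: sp ✓
C4: sp ✓
C5: sp3
C6: sp2
C7: sp ✓
C8: sp2
C9: sp ✓
C10: sp ✓
C11: sp3
C1, C2, C3, C4, C7, C9, C10 → 7 sp carbons.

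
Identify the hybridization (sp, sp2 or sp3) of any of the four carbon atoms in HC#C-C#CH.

sp

Every carbon is part of a C≡C triple bond: two σ regions → sp.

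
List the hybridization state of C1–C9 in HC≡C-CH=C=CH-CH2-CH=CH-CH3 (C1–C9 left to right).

C1 sp, C2 sp, C3 sp2, C4 sp, C5 sp2, C6 sp3, C7 sp2, C8 sp2, C9 sp3

C1 carries 2 σ bonds, plus two π bonds, giving a steric number of 2, so it is sp.
C2 carries 2 σ bonds, plus two π bonds, giving a steric number of 2, so it is sp.
C3 has 3 σ bonds, plus one π bond: steric number 3 → sp2.
C4 (2 σ bonds, plus two π bonds) has steric number 2: sp.
C5 is sp2: 3 σ bonds, plus one π bond, 3 electron-density regions.
C6: 4 σ bonds — 4 electron domains, sp3.
C7 — 3 σ bonds, plus one π bond. Steric number 3, so sp2.
C8 is sp2: 3 σ bonds, plus one π bond, 3 electron-density regions.
C9: 4 σ bonds — 4 electron domains, sp3.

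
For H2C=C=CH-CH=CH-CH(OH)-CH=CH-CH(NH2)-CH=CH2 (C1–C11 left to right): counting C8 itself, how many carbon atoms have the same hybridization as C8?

8

C8 is sp2 (one π bond).
C1: sp2 ✓
C2: sp
C3: sp2 ✓
C4: sp2 ✓
C5: sp2 ✓
C6: sp3
C7: sp2 ✓
C8: sp2 ✓
C9: sp3
C10: sp2 ✓
C11: sp2 ✓
8 carbons are sp2.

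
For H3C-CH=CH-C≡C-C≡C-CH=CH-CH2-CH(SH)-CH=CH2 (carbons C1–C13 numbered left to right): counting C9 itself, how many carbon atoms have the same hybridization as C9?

C9 is sp2 (one π bond).
C1: sp3
C2: sp2 ✓
C3: sp2 ✓
C4: sp
C5: sp
C6: sp
C7: sp
C8: sp2 ✓
C9: sp2 ✓
C10: sp3
C11: sp3
C12: sp2 ✓
C13: sp2 ✓
6 carbons are sp2.

6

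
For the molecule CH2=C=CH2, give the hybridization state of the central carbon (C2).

sp

Two σ bonds and two π bonds (one to each neighbour) → sp.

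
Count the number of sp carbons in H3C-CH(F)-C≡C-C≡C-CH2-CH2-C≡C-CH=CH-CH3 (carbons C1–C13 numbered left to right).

C1: sp3
C2: sp3
C3: sp ✓
C4: sp ✓
C5: sp ✓
C6: sp ✓
C7: sp3
C8: sp3
C9: sp ✓
C10: sp ✓
C11: sp2
C12: sp2
C13: sp3
C3, C4, C5, C6, C9, C10 → 6 sp carbons.

6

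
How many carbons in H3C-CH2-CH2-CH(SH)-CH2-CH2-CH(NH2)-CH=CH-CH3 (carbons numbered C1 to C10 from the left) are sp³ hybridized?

8

C1: sp3 ✓
C2: sp3 ✓
C3: sp3 ✓
C4: sp3 ✓
C5: sp3 ✓
C6: sp3 ✓
C7: sp3 ✓
C8: sp2
C9: sp2
C10: sp3 ✓
C1, C2, C3, C4, C5, C6, C7, C10 → 8 sp3 carbons.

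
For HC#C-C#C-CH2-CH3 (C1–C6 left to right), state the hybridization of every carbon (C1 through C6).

C1 sp, C2 sp, C3 sp, C4 sp, C5 sp3, C6 sp3

C1 carries 2 σ bonds, plus two π bonds, giving a steric number of 2, so it is sp.
C2 has 2 σ bonds, plus two π bonds: steric number 2 → sp.
C3 is sp: 2 σ bonds, plus two π bonds, 2 electron-density regions.
C4: 2 σ bonds, plus two π bonds — 2 electron domains, sp.
C5 is sp3: 4 σ bonds, 4 electron-density regions.
C6: 4 σ bonds; 4 regions of electron density → sp3.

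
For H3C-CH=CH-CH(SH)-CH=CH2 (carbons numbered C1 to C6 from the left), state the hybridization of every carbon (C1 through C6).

C1 sp3, C2 sp2, C3 sp2, C4 sp3, C5 sp2, C6 sp2

C1 is sp3: 4 σ bonds, 4 electron-density regions.
C2: 3 σ bonds, plus one π bond — 3 electron domains, sp2.
C3: 3 σ bonds, plus one π bond; 3 regions of electron density → sp2.
C4 has 4 σ bonds: steric number 4 → sp3.
C5 has 3 σ bonds, plus one π bond: steric number 3 → sp2.
C6: 3 σ bonds, plus one π bond; 3 regions of electron density → sp2.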